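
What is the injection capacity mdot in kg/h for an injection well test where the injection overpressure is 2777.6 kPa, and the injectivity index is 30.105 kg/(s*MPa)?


mdot = II * dP / 1000
mdot = 30.105 * 2777.6 / 1000
mdot = 83.61965 kg/s
Convert: 83.61965 kg/s * 3600.0 = 3.0103e+05 kg/h
mdot = 3.0103e+05 kg/h


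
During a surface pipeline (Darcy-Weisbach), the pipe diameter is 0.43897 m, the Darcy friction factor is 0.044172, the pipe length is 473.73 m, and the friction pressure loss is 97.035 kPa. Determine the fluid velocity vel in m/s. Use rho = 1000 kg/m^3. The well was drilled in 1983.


vel = sqrt(dP*1000*2*D / (f*L*rho))
vel = sqrt(97.035*1000*2*0.43897 / (0.044172*473.73*1000))
vel = 2.0177 m/s


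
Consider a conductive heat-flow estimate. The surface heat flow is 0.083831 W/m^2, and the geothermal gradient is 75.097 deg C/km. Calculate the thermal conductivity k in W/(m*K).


k = q * 1000 / grad
k = 0.083831 * 1000 / 75.097
k = 1.1163 W/(m*K)


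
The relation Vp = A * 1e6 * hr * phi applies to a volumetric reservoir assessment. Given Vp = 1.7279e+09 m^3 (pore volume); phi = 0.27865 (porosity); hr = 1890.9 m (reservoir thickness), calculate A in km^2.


A = Vp / (1e6 * hr * phi)
A = 1.7279e+09 / (1e6 * 1890.9 * 0.27865)
A = 3.2794 km^2


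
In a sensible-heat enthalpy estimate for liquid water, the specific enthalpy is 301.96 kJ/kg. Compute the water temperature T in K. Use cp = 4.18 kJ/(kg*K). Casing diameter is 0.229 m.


T = h / cp
T = 301.96 / 4.18
T = 72.23923 deg C
Convert to K: 72.23923 + 273.15 = 345.39 K
T = 345.39 K


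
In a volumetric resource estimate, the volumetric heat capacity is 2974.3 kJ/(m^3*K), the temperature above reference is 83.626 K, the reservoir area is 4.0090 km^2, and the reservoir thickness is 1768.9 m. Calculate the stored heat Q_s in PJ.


Step 1: Vr = A*1e6*hr = 4.009*1e6*1768.9 = 7.091520e+09 m^3
Step 2: Q_s = Vr*rhoc*dT/1e12 = 7.091520e+09*2974.3*83.626/1e12 = 1763.9 PJ
Q_s = 1763.9 PJ


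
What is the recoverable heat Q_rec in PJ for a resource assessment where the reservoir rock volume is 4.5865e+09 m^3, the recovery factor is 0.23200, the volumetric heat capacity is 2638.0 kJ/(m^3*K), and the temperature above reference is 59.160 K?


Step 1: Q_s = Vr*rhoc*dT/1e12 = 4.5865e+09*2638.0*59.16/1e12 = 715.7879 PJ
Step 2: Q_rec = Q_s * RF = 715.7879 * 0.232 = 166.06 PJ
Q_rec = 166.06 PJ


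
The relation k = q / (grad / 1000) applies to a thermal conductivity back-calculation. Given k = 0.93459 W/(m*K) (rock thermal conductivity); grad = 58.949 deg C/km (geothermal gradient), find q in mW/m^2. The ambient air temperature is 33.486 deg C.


q = k * grad / 1000
q = 0.93459 * 58.949 / 1000
q = 0.05509315 W/m^2
Convert: 0.05509315 W/m^2 * 1000.0 = 55.093 mW/m^2
q = 55.093 mW/m^2


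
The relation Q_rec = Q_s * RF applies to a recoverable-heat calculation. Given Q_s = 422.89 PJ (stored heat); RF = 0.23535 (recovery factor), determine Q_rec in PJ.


Q_rec = Q_s * RF
Q_rec = 422.89 * 0.23535
Q_rec = 99.527 PJ


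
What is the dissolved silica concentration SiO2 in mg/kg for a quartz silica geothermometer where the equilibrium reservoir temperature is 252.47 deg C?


SiO2 = 10^(5.19 - 1309/(T_eq + 273.15))
SiO2 = 10^(5.19 - 1309/(252.47 + 273.15))
SiO2 = 500.73 mg/kg


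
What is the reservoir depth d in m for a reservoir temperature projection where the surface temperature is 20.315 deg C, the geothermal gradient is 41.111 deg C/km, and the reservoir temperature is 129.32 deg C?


d = (T_res - T_surf) / grad * 1000
d = (129.32 - 20.315) / 41.111 * 1000
d = 2651.5 m


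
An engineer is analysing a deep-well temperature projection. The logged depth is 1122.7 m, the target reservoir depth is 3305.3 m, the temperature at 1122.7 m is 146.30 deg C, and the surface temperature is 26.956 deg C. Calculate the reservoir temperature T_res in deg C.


Step 1: grad = (T_d1 - T_surf)/d1 * 1000 = (146.3 - 26.956)/1122.7 * 1000 = 106.3009 deg C/km
Step 2: T_res = T_surf + grad*d2/1000 = 26.956 + 106.3009*3305.3/1000 = 378.31 deg C
T_res = 378.31 deg C


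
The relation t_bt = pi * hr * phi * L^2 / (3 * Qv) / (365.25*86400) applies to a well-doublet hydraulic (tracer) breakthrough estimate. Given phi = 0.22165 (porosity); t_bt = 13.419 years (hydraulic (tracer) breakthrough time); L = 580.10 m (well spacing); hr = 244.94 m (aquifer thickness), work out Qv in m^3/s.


Qv = pi*hr*phi*L^2 / (3*t_bt*365.25*86400)
Qv = pi*244.94*0.22165*580.10^2 / (3*13.419*365.25*86400)
Qv = 0.045179 m^3/s


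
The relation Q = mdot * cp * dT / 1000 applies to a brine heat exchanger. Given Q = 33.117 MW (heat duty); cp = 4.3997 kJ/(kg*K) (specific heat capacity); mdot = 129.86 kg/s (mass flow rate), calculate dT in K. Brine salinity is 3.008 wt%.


dT = Q * 1000 / (mdot * cp)
dT = 33.117 * 1000 / (129.86 * 4.3997)
dT = 57.963 K


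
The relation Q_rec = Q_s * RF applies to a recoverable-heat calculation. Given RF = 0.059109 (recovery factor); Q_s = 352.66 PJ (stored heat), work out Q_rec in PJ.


Q_rec = Q_s * RF
Q_rec = 352.66 * 0.059109
Q_rec = 20.845 PJ


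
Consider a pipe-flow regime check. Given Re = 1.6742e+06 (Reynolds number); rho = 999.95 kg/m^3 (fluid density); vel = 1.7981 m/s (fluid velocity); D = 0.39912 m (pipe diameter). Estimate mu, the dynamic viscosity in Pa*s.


mu = rho * vel * D / Re
mu = 999.95 * 1.7981 * 0.39912 / 1.6742e+06
mu = 0.00042864 Pa*s


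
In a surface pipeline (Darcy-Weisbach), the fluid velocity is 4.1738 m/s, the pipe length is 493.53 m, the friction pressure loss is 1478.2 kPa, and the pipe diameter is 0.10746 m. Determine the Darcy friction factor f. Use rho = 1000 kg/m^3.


f = dP*1000 / ((L/D)*(rho*vel^2/2))
f = 1478.2*1000 / ((493.53/0.10746)*(1000*4.1738^2/2))
f = 0.036952


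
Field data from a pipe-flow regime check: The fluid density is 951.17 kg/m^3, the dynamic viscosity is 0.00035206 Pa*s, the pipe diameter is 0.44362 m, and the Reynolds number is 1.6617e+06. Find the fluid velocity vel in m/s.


vel = Re * mu / (rho * D)
vel = 1.6617e+06 * 0.00035206 / (951.17 * 0.44362)
vel = 1.3864 m/s


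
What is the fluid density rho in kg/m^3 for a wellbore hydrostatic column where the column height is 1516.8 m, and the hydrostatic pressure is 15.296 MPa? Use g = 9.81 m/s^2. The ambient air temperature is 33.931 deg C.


rho = P * 1e6 / (g * h)
rho = 15.296 * 1e6 / (9.81 * 1516.8)
rho = 1028.0 kg/m^3


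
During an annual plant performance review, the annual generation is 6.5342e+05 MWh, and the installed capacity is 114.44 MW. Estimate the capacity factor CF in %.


CF = E_a / (cap * 8760) * 100
CF = 6.5342e+05 / (114.44 * 8760) * 100
CF = 65.179 %


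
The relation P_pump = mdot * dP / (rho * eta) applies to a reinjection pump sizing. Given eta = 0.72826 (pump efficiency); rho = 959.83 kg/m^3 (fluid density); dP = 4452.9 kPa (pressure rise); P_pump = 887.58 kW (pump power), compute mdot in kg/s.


mdot = P_pump * rho * eta / dP
mdot = 887.58 * 959.83 * 0.72826 / 4452.9
mdot = 139.33 kg/s


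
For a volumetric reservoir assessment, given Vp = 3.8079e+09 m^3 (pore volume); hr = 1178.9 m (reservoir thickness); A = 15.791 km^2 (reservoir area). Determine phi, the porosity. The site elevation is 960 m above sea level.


phi = Vp / (A * 1e6 * hr)
phi = 3.8079e+09 / (15.791 * 1e6 * 1178.9)
phi = 0.20455


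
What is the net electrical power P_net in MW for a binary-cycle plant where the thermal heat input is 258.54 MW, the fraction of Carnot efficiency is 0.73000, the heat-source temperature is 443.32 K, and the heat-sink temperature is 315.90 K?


Step 1: eta = (1 - Tc/Th)*f = (1 - 315.9/443.32)*0.73 = 0.2098182
Step 2: P_net = eta * Q_in = 0.2098182 * 258.54 = 54.246 MW
P_net = 54.246 MW


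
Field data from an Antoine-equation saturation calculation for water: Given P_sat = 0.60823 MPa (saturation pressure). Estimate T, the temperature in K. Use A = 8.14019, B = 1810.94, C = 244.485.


T = B / (A - log10(P_sat * 760 / 0.101325)) - C
T = 1810.94 / (8.14019 - log10(0.60823 * 760 / 0.101325)) - 244.485
T = 159.6502 deg C
Convert to K: 159.6502 + 273.15 = 432.80 K
T = 432.80 K


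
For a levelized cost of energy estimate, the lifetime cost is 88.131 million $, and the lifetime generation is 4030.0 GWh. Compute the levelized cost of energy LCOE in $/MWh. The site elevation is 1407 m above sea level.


LCOE = C_tot / E_tot * 100
LCOE = 88.131 / 4030.0 * 100
LCOE = 2.186873 cents/kWh
Convert: 2.186873 cents/kWh * 10.0 = 21.869 $/MWh
LCOE = 21.869 $/MWh


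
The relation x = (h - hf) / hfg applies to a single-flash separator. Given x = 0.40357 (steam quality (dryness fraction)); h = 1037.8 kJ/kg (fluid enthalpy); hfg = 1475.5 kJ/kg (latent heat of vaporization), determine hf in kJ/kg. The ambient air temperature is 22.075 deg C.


hf = h - x * hfg
hf = 1037.8 - 0.40357 * 1475.5
hf = 442.33 kJ/kg


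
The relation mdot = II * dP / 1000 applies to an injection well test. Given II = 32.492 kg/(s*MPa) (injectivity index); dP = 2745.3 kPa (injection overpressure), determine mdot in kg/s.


mdot = II * dP / 1000
mdot = 32.492 * 2745.3 / 1000
mdot = 89.200 kg/s


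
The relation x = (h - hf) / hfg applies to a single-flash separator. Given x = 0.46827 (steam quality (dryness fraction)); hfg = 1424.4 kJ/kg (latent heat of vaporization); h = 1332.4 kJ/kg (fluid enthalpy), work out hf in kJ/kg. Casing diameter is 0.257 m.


hf = h - x * hfg
hf = 1332.4 - 0.46827 * 1424.4
hf = 665.40 kJ/kg


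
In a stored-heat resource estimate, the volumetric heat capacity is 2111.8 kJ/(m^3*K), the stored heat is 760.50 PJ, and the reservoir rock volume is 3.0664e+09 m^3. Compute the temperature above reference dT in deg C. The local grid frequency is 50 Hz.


dT = Q_s * 1e12 / (Vr * rhoc)
dT = 760.50 * 1e12 / (3.0664e+09 * 2111.8)
dT = 117.4404 K
Convert (temperature difference, 1 K = 1 deg C): 117.4404 K = 117.4404 deg C
dT = 117.44 deg C


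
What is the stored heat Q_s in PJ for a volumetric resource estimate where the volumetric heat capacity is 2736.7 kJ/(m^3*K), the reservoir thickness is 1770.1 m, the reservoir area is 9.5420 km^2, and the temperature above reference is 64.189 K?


Step 1: Vr = A*1e6*hr = 9.542*1e6*1770.1 = 1.689029e+10 m^3
Step 2: Q_s = Vr*rhoc*dT/1e12 = 1.689029e+10*2736.7*64.189/1e12 = 2967.1 PJ
Q_s = 2967.1 PJ


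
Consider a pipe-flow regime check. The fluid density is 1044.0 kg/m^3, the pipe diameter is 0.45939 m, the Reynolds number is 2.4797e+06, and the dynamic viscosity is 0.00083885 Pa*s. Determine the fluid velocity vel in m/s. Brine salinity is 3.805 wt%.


vel = Re * mu / (rho * D)
vel = 2.4797e+06 * 0.00083885 / (1044.0 * 0.45939)
vel = 4.3371 m/s


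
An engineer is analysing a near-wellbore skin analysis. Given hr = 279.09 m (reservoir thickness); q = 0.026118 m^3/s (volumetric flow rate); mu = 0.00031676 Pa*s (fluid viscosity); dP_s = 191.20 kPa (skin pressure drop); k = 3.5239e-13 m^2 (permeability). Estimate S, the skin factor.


S = dP_s * 1000 * 2*pi*k*hr / (q*mu)
S = 191.20 * 1000 * 2*pi*3.5239e-13*279.09 / (0.026118*0.00031676)
S = 14.281


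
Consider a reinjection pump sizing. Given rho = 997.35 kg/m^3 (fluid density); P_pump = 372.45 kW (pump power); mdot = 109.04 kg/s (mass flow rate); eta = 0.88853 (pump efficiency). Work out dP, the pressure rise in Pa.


dP = P_pump * rho * eta / mdot
dP = 372.45 * 997.35 * 0.88853 / 109.04
dP = 3026.926 kPa
Convert: 3026.926 kPa * 1000.0 = 3.0269e+06 Pa
dP = 3.0269e+06 Pa


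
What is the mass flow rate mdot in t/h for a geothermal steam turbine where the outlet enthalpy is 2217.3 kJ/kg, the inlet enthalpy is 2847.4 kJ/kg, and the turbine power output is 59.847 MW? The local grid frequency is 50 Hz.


mdot = P * 1000 / (h_in - h_out)
mdot = 59.847 * 1000 / (2847.4 - 2217.3)
mdot = 94.98016 kg/s
Convert: 94.98016 kg/s * 3.6 = 341.93 t/h
mdot = 341.93 t/h


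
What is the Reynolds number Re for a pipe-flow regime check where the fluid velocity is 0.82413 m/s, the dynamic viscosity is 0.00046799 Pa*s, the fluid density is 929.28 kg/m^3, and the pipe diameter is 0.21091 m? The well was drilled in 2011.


Re = rho * vel * D / mu
Re = 929.28 * 0.82413 * 0.21091 / 0.00046799
Re = 3.4515e+05


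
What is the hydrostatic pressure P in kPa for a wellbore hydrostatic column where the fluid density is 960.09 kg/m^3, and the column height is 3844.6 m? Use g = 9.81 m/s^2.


P = rho * g * h / 1e6
P = 960.09 * 9.81 * 3844.6 / 1e6
P = 36.21030 MPa
Convert: 36.21030 MPa * 1000.0 = 36210 kPa
P = 36210 kPa


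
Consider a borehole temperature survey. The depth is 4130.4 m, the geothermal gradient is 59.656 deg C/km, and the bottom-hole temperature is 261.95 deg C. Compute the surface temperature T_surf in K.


T_surf = T_d - grad * d / 1000
T_surf = 261.95 - 59.656 * 4130.4 / 1000
T_surf = 15.54686 deg C
Convert to K: 15.54686 + 273.15 = 288.70 K
T_surf = 288.70 K


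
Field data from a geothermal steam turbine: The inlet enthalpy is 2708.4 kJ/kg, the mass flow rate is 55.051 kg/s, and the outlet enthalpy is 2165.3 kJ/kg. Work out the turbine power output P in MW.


P = mdot * (h_in - h_out) / 1000
P = 55.051 * (2708.4 - 2165.3) / 1000
P = 29.898 MW


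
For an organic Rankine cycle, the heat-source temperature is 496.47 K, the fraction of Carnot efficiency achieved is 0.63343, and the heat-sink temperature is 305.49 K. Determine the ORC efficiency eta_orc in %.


eta_orc = (1 - Tc/Th) * f * 100
eta_orc = (1 - 305.49/496.47) * 0.63343 * 100
eta_orc = 24.367 %


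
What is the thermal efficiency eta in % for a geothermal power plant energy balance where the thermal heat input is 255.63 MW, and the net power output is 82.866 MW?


eta = W_net / Q_in * 100
eta = 82.866 / 255.63 * 100
eta = 32.416 %


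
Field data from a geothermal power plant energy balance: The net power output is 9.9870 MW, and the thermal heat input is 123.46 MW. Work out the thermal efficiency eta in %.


eta = W_net / Q_in * 100
eta = 9.9870 / 123.46 * 100
eta = 8.0893 %


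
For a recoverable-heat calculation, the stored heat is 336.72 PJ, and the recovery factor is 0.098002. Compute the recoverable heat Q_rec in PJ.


Q_rec = Q_s * RF
Q_rec = 336.72 * 0.098002
Q_rec = 32.999 PJ


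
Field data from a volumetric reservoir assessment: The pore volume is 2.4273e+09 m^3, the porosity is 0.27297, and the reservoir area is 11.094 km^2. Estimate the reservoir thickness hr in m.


hr = Vp / (A * 1e6 * phi)
hr = 2.4273e+09 / (11.094 * 1e6 * 0.27297)
hr = 801.53 m


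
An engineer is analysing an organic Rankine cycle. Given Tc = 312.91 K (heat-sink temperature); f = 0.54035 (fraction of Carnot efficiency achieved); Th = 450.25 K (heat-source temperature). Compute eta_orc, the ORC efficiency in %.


eta_orc = (1 - Tc/Th) * f * 100
eta_orc = (1 - 312.91/450.25) * 0.54035 * 100
eta_orc = 16.482 %


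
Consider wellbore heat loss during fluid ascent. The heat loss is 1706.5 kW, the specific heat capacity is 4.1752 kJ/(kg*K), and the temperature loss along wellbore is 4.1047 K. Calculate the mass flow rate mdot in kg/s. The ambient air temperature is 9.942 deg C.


mdot = Q_loss / (cp * dT)
mdot = 1706.5 / (4.1752 * 4.1047)
mdot = 99.574 kg/s


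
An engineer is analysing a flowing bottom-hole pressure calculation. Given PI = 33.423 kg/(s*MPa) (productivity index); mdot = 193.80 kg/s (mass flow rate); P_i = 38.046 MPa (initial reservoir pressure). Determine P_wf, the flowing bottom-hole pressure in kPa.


P_wf = P_i - mdot / PI
P_wf = 38.046 - 193.80 / 33.423
P_wf = 32.24760 MPa
Convert: 32.24760 MPa * 1000.0 = 32248 kPa
P_wf = 32248 kPa


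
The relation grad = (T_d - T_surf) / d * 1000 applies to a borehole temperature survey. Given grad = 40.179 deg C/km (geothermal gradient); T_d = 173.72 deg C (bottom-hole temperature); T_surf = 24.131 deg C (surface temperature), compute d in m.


d = (T_d - T_surf) / grad * 1000
d = (173.72 - 24.131) / 40.179 * 1000
d = 3723.1 m


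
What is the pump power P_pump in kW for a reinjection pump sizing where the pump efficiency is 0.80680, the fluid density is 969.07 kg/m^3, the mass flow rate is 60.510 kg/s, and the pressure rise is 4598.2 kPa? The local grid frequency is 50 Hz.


P_pump = mdot * dP / (rho * eta)
P_pump = 60.510 * 4598.2 / (969.07 * 0.80680)
P_pump = 355.87 kW


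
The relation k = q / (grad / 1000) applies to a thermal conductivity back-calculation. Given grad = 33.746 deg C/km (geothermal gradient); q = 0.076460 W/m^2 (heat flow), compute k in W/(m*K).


k = q / (grad / 1000)
k = 0.076460 / (33.746 / 1000)
k = 2.2658 W/(m*K)


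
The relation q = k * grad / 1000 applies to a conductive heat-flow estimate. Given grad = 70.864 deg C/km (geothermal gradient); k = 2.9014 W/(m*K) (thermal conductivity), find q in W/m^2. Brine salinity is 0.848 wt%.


q = k * grad / 1000
q = 2.9014 * 70.864 / 1000
q = 0.20560 W/m^2


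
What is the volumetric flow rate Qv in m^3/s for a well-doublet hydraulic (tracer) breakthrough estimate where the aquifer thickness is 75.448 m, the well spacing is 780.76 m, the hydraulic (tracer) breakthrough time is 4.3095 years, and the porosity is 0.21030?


Qv = pi*hr*phi*L^2 / (3*t_bt*365.25*86400)
Qv = pi*75.448*0.21030*780.76^2 / (3*4.3095*365.25*86400)
Qv = 0.074477 m^3/s


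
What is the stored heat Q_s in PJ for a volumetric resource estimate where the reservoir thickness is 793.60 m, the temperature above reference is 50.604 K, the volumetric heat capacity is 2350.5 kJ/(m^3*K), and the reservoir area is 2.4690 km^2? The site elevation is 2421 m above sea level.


Step 1: Vr = A*1e6*hr = 2.469*1e6*793.6 = 1.959398e+09 m^3
Step 2: Q_s = Vr*rhoc*dT/1e12 = 1.959398e+09*2350.5*50.604/1e12 = 233.06 PJ
Q_s = 233.06 PJ


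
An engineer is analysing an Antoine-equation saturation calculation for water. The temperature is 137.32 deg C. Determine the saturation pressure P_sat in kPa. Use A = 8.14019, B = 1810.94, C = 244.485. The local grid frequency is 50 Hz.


P_sat = 10^(A - B/(C + T)) / 760 * 0.101325
P_sat = 10^(8.14019 - 1810.94/(244.485 + 137.32)) / 760 * 0.101325
P_sat = 0.3326528 MPa
Convert: 0.3326528 MPa * 1000.0 = 332.65 kPa
P_sat = 332.65 kPa


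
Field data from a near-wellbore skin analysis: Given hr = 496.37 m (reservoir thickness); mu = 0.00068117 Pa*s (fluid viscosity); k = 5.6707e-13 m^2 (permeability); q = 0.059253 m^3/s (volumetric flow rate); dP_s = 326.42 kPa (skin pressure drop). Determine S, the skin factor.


S = dP_s * 1000 * 2*pi*k*hr / (q*mu)
S = 326.42 * 1000 * 2*pi*5.6707e-13*496.37 / (0.059253*0.00068117)
S = 14.303


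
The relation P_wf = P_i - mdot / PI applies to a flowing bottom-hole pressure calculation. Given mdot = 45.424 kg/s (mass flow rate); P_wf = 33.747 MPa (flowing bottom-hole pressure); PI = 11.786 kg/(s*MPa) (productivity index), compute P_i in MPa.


P_i = P_wf + mdot / PI
P_i = 33.747 + 45.424 / 11.786
P_i = 37.601 MPa


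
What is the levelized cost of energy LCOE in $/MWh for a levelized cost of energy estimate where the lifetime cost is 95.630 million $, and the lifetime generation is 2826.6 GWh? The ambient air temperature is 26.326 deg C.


LCOE = C_tot / E_tot * 100
LCOE = 95.630 / 2826.6 * 100
LCOE = 3.383217 cents/kWh
Convert: 3.383217 cents/kWh * 10.0 = 33.832 $/MWh
LCOE = 33.832 $/MWh


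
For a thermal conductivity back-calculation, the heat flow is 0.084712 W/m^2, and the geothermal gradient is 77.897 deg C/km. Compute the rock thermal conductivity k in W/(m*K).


k = q / (grad / 1000)
k = 0.084712 / (77.897 / 1000)
k = 1.0875 W/(m*K)


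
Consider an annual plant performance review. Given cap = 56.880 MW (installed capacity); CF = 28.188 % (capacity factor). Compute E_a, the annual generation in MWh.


E_a = CF / 100 * cap * 8760
E_a = 28.188 / 100 * 56.880 * 8760
E_a = 1.4045e+05 MWh


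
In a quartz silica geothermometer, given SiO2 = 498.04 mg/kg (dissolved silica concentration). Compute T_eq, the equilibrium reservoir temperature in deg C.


T_eq = 1309 / (5.19 - log10(SiO2)) - 273.15
T_eq = 1309 / (5.19 - log10(498.04)) - 273.15
T_eq = 251.98 deg C


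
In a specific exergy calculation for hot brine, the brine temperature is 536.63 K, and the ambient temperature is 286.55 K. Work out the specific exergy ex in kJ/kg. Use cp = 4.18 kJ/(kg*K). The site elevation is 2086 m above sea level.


ex = cp * ((T_b - T_0) - T_0 * ln(T_b/T_0))
ex = 4.18 * ((536.63 - 286.55) - 286.55 * ln(536.63/286.55))
ex = 293.85 kJ/kg


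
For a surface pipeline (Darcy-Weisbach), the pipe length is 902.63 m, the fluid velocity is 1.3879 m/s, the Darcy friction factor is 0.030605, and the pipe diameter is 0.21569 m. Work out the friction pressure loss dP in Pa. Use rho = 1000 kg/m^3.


dP = f * (L/D) * (rho*vel^2/2) / 1000
dP = 0.030605 * (902.63/0.21569) * (1000*1.3879^2/2) / 1000
dP = 123.3555 kPa
Convert: 123.3555 kPa * 1000.0 = 1.2336e+05 Pa
dP = 1.2336e+05 Pa


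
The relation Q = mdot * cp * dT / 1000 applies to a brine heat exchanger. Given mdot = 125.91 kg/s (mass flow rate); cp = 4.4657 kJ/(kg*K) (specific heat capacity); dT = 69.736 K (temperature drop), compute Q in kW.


Q = mdot * cp * dT / 1000
Q = 125.91 * 4.4657 * 69.736 / 1000
Q = 39.21090 MW
Convert: 39.21090 MW * 1000.0 = 39211 kW
Q = 39211 kW


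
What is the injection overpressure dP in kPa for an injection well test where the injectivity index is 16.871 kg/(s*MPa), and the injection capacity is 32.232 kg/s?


dP = mdot * 1000 / II
dP = 32.232 * 1000 / 16.871
dP = 1910.5 kPa


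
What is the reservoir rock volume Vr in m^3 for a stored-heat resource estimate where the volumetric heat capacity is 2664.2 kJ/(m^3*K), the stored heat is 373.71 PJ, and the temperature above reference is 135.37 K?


Vr = Q_s * 1e12 / (rhoc * dT)
Vr = 373.71 * 1e12 / (2664.2 * 135.37)
Vr = 1.0362e+09 m^3


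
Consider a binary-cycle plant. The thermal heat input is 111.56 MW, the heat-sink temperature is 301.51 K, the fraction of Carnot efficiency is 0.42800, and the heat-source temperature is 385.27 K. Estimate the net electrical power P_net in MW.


Step 1: eta = (1 - Tc/Th)*f = (1 - 301.51/385.27)*0.428 = 0.09304976
Step 2: P_net = eta * Q_in = 0.09304976 * 111.56 = 10.381 MW
P_net = 10.381 MW


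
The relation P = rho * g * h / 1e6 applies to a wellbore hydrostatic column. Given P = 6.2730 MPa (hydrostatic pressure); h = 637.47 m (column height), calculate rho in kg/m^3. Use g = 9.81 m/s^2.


rho = P * 1e6 / (g * h)
rho = 6.2730 * 1e6 / (9.81 * 637.47)
rho = 1003.1 kg/m^3


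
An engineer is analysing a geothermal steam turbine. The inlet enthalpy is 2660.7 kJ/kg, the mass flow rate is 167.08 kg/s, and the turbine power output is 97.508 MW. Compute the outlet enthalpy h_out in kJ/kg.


h_out = h_in - P * 1000 / mdot
h_out = 2660.7 - 97.508 * 1000 / 167.08
h_out = 2077.1 kJ/kg


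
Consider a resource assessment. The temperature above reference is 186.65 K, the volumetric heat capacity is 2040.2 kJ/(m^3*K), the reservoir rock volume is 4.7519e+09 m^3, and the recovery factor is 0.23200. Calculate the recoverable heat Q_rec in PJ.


Step 1: Q_s = Vr*rhoc*dT/1e12 = 4.7519e+09*2040.2*186.65/1e12 = 1809.539 PJ
Step 2: Q_rec = Q_s * RF = 1809.539 * 0.232 = 419.81 PJ
Q_rec = 419.81 PJ


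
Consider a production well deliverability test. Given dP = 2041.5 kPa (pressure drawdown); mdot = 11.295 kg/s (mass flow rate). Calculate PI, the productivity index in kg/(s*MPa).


PI = mdot * 1000 / dP
PI = 11.295 * 1000 / 2041.5
PI = 5.5327 kg/(s*MPa)


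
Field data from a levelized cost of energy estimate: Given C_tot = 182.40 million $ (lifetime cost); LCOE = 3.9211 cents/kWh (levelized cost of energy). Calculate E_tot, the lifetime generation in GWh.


E_tot = C_tot / LCOE * 100
E_tot = 182.40 / 3.9211 * 100
E_tot = 4651.8 GWh


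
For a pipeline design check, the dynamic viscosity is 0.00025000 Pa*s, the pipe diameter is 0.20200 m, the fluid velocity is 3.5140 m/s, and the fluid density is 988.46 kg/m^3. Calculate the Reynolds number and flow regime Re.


Step 1: Re = rho*vel*D/mu = 988.46*3.514*0.202/0.00025 = 2.8065e+06
Step 2: Re = 2.8065e+06 > 4000, so flow is turbulent.
Re = 2.8065e+06 (turbulent)


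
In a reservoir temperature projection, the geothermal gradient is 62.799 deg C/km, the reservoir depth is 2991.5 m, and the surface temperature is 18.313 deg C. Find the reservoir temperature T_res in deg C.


T_res = T_surf + grad * d / 1000
T_res = 18.313 + 62.799 * 2991.5 / 1000
T_res = 206.18 deg C


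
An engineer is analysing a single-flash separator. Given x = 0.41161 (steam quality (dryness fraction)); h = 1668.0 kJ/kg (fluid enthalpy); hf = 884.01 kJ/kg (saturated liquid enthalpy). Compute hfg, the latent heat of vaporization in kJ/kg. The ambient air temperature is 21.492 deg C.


hfg = (h - hf) / x
hfg = (1668.0 - 884.01) / 0.41161
hfg = 1904.7 kJ/kg


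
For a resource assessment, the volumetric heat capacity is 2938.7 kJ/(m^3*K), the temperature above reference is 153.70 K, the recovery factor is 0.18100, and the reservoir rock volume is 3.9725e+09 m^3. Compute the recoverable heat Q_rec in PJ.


Step 1: Q_s = Vr*rhoc*dT/1e12 = 3.9725e+09*2938.7*153.7/1e12 = 1794.292 PJ
Step 2: Q_rec = Q_s * RF = 1794.292 * 0.181 = 324.77 PJ
Q_rec = 324.77 PJ


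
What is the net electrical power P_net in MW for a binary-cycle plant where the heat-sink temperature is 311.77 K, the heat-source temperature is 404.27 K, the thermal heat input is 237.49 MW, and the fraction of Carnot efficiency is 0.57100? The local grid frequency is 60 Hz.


Step 1: eta = (1 - Tc/Th)*f = (1 - 311.77/404.27)*0.571 = 0.1306491
Step 2: P_net = eta * Q_in = 0.1306491 * 237.49 = 31.028 MW
P_net = 31.028 MW


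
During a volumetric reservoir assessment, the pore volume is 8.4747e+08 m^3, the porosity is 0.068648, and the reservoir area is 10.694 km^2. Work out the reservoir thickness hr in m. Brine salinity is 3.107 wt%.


hr = Vp / (A * 1e6 * phi)
hr = 8.4747e+08 / (10.694 * 1e6 * 0.068648)
hr = 1154.4 m


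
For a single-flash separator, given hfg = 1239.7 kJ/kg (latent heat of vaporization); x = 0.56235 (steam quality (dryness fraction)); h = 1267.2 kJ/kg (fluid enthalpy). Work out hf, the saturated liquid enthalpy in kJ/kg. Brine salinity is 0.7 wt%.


hf = h - x * hfg
hf = 1267.2 - 0.56235 * 1239.7
hf = 570.05 kJ/kg


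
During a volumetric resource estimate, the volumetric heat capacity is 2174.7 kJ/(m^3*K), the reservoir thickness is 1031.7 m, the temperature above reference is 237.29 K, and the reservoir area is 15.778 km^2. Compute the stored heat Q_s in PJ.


Step 1: Vr = A*1e6*hr = 15.778*1e6*1031.7 = 1.627816e+10 m^3
Step 2: Q_s = Vr*rhoc*dT/1e12 = 1.627816e+10*2174.7*237.29/1e12 = 8400.1 PJ
Q_s = 8400.1 PJ


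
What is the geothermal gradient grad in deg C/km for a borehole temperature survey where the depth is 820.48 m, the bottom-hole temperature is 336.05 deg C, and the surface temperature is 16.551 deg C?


grad = (T_d - T_surf) / d * 1000
grad = (336.05 - 16.551) / 820.48 * 1000
grad = 389.40 deg C/km


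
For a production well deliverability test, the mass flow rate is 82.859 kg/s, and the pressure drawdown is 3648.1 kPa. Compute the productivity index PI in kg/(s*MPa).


PI = mdot * 1000 / dP
PI = 82.859 * 1000 / 3648.1
PI = 22.713 kg/(s*MPa)


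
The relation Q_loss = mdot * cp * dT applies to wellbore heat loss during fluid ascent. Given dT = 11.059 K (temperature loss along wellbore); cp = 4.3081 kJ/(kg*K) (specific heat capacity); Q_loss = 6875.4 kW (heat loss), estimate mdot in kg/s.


mdot = Q_loss / (cp * dT)
mdot = 6875.4 / (4.3081 * 11.059)
mdot = 144.31 kg/s


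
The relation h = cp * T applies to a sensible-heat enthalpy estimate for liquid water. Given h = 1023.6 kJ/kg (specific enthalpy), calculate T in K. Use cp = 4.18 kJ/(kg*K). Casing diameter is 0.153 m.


T = h / cp
T = 1023.6 / 4.18
T = 244.8804 deg C
Convert to K: 244.8804 + 273.15 = 518.03 K
T = 518.03 K


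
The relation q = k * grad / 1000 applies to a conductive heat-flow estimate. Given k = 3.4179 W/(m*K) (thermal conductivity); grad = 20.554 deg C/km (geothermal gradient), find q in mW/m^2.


q = k * grad / 1000
q = 3.4179 * 20.554 / 1000
q = 0.07025152 W/m^2
Convert: 0.07025152 W/m^2 * 1000.0 = 70.252 mW/m^2
q = 70.252 mW/m^2


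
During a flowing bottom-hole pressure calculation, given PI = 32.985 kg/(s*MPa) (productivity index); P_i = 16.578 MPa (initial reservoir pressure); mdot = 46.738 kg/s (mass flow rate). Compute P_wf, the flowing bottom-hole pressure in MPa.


P_wf = P_i - mdot / PI
P_wf = 16.578 - 46.738 / 32.985
P_wf = 15.161 MPa


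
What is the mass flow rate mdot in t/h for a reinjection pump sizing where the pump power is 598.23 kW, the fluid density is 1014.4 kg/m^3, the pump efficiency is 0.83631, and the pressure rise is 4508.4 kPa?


mdot = P_pump * rho * eta / dP
mdot = 598.23 * 1014.4 * 0.83631 / 4508.4
mdot = 112.5699 kg/s
Convert: 112.5699 kg/s * 3.6 = 405.25 t/h
mdot = 405.25 t/h


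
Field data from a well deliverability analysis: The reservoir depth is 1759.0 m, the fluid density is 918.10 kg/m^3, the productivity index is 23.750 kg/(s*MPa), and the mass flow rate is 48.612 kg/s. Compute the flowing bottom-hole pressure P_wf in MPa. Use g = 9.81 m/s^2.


Step 1: P_i = rho*g*h/1e6 = 918.1*9.81*1759.0/1e6 = 15.84254 MPa
Step 2: P_wf = P_i - mdot/PI = 15.84254 - 48.612/23.75 = 13.796 MPa
P_wf = 13.796 MPa


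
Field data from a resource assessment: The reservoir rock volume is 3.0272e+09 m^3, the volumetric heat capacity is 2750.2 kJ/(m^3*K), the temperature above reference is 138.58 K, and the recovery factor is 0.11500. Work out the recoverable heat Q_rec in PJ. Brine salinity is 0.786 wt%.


Step 1: Q_s = Vr*rhoc*dT/1e12 = 3.0272e+09*2750.2*138.58/1e12 = 1153.735 PJ
Step 2: Q_rec = Q_s * RF = 1153.735 * 0.115 = 132.68 PJ
Q_rec = 132.68 PJ


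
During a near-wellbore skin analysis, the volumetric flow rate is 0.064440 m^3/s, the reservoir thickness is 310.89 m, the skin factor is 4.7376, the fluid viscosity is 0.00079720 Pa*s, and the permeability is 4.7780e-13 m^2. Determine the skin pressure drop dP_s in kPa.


dP_s = S * q * mu / (2*pi*k*hr) / 1000
dP_s = 4.7376 * 0.064440 * 0.00079720 / (2*pi*4.7780e-13*310.89) / 1000
dP_s = 260.76 kPa


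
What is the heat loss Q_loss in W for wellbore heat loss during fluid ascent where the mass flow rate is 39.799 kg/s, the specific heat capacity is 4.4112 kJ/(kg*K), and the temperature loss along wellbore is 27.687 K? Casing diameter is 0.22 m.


Q_loss = mdot * cp * dT
Q_loss = 39.799 * 4.4112 * 27.687
Q_loss = 4860.767 kW
Convert: 4860.767 kW * 1000.0 = 4.8608e+06 W
Q_loss = 4.8608e+06 W


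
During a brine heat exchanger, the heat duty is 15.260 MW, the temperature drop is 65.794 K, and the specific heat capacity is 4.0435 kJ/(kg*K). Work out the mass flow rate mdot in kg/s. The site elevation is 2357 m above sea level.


mdot = Q * 1000 / (cp * dT)
mdot = 15.260 * 1000 / (4.0435 * 65.794)
mdot = 57.360 kg/s


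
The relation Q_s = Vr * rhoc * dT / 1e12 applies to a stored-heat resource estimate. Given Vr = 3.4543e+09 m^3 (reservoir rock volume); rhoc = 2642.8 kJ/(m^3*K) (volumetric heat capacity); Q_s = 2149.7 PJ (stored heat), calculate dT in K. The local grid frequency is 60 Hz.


dT = Q_s * 1e12 / (Vr * rhoc)
dT = 2149.7 * 1e12 / (3.4543e+09 * 2642.8)
dT = 235.48 K


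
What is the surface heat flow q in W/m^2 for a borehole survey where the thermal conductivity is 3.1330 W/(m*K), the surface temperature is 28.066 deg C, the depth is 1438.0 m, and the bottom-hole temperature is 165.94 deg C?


Step 1: grad = (T_d - T_surf)/d * 1000 = (165.94 - 28.066)/1438.0 * 1000 = 95.87900 deg C/km
Step 2: q = k * grad / 1000 = 3.133 * 95.87900 / 1000 = 0.30039 W/m^2
q = 0.30039 W/m^2


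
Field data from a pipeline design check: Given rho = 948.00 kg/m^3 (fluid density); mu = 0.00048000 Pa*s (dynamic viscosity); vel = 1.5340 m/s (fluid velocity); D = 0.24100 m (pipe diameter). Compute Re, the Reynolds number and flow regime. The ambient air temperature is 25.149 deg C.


Step 1: Re = rho*vel*D/mu = 948.0*1.534*0.241/0.00048 = 7.3015e+05
Step 2: Re = 7.3015e+05 > 4000, so flow is turbulent.
Re = 7.3015e+05 (turbulent)


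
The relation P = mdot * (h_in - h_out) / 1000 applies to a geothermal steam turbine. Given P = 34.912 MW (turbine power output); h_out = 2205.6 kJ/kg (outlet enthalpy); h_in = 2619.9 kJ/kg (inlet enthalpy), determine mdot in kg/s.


mdot = P * 1000 / (h_in - h_out)
mdot = 34.912 * 1000 / (2619.9 - 2205.6)
mdot = 84.267 kg/s


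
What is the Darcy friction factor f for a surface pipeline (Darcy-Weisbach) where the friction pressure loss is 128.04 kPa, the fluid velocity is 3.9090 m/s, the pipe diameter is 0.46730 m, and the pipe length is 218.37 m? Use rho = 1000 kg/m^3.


f = dP*1000 / ((L/D)*(rho*vel^2/2))
f = 128.04*1000 / ((218.37/0.46730)*(1000*3.9090^2/2))
f = 0.035863


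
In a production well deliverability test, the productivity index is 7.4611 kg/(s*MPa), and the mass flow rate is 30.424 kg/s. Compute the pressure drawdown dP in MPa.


dP = mdot * 1000 / PI
dP = 30.424 * 1000 / 7.4611
dP = 4077.683 kPa
Convert: 4077.683 kPa * 0.001 = 4.0777 MPa
dP = 4.0777 MPa


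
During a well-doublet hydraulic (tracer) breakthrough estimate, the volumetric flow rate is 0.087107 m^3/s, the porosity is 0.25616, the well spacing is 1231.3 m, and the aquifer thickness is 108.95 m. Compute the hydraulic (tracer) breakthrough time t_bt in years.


t_bt = pi * hr * phi * L^2 / (3 * Qv) / (365.25*86400)
t_bt = pi * 108.95 * 0.25616 * 1231.3^2 / (3 * 0.087107) / (365.25*86400)
t_bt = 16.119 years


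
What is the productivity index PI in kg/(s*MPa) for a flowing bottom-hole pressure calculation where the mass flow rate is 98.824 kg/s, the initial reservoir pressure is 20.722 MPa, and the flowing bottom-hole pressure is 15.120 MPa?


PI = mdot / (P_i - P_wf)
PI = 98.824 / (20.722 - 15.120)
PI = 17.641 kg/(s*MPa)


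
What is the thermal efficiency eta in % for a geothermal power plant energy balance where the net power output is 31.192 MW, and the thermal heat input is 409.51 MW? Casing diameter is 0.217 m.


eta = W_net / Q_in * 100
eta = 31.192 / 409.51 * 100
eta = 7.6169 %


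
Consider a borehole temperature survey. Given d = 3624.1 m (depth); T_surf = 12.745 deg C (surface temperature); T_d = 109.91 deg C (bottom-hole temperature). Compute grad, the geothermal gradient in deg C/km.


grad = (T_d - T_surf) / d * 1000
grad = (109.91 - 12.745) / 3624.1 * 1000
grad = 26.811 deg C/km


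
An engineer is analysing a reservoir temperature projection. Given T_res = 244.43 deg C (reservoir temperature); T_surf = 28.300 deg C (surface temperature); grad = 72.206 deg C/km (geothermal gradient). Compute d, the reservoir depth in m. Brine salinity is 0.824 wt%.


d = (T_res - T_surf) / grad * 1000
d = (244.43 - 28.300) / 72.206 * 1000
d = 2993.2 m


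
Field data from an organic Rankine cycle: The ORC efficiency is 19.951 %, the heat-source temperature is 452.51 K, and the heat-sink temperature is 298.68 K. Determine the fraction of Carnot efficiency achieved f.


f = (eta_orc/100) / (1 - Tc/Th)
f = (19.951/100) / (1 - 298.68/452.51)
f = 0.58688


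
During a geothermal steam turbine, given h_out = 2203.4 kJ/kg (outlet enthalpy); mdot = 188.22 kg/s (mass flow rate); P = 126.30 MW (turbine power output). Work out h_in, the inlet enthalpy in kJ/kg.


h_in = h_out + P * 1000 / mdot
h_in = 2203.4 + 126.30 * 1000 / 188.22
h_in = 2874.4 kJ/kg


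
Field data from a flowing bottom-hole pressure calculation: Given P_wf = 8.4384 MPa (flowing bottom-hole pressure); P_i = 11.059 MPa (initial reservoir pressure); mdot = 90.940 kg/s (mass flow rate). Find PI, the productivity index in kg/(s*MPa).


PI = mdot / (P_i - P_wf)
PI = 90.940 / (11.059 - 8.4384)
PI = 34.702 kg/(s*MPa)


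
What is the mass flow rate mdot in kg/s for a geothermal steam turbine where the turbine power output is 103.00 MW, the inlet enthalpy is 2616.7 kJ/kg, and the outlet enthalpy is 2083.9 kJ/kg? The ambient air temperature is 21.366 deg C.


mdot = P * 1000 / (h_in - h_out)
mdot = 103.00 * 1000 / (2616.7 - 2083.9)
mdot = 193.32 kg/s


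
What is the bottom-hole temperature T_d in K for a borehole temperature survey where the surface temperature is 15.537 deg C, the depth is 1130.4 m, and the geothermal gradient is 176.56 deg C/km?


T_d = T_surf + grad * d / 1000
T_d = 15.537 + 176.56 * 1130.4 / 1000
T_d = 215.1204 deg C
Convert to K: 215.1204 + 273.15 = 488.27 K
T_d = 488.27 K


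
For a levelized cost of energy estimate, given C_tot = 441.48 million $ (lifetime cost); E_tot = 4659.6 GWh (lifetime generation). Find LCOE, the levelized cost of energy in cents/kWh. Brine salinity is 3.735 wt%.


LCOE = C_tot / E_tot * 100
LCOE = 441.48 / 4659.6 * 100
LCOE = 9.4746 cents/kWh


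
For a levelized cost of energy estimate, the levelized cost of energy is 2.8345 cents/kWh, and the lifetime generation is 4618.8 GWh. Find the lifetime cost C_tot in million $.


C_tot = LCOE / 100 * E_tot
C_tot = 2.8345 / 100 * 4618.8
C_tot = 130.92 million $


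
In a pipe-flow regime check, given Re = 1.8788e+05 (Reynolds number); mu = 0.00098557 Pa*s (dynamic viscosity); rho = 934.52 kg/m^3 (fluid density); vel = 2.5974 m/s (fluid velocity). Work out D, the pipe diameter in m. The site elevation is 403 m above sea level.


D = Re * mu / (rho * vel)
D = 1.8788e+05 * 0.00098557 / (934.52 * 2.5974)
D = 0.076285 m


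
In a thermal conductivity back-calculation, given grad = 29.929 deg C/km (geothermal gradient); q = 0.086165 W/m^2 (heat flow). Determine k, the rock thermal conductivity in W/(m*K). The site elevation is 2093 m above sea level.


k = q / (grad / 1000)
k = 0.086165 / (29.929 / 1000)
k = 2.8790 W/(m*K)


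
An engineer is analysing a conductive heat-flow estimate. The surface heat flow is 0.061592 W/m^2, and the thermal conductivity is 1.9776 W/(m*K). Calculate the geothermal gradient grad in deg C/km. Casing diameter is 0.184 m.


grad = q * 1000 / k
grad = 0.061592 * 1000 / 1.9776
grad = 31.145 deg C/km


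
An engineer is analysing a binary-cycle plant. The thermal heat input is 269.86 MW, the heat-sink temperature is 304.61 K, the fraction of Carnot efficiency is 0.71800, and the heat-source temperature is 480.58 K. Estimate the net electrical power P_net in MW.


Step 1: eta = (1 - Tc/Th)*f = (1 - 304.61/480.58)*0.718 = 0.2629041
Step 2: P_net = eta * Q_in = 0.2629041 * 269.86 = 70.947 MW
P_net = 70.947 MW


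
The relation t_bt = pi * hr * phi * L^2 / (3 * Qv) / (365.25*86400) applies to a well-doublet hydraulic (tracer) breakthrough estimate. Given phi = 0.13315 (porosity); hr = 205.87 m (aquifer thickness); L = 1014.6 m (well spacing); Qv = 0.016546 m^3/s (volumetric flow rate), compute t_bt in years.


t_bt = pi * hr * phi * L^2 / (3 * Qv) / (365.25*86400)
t_bt = pi * 205.87 * 0.13315 * 1014.6^2 / (3 * 0.016546) / (365.25*86400)
t_bt = 56.592 years


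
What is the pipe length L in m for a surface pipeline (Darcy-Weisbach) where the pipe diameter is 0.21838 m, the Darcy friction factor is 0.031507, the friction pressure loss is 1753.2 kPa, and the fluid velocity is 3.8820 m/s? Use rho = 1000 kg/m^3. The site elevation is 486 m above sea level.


L = dP*1000*D / (f*rho*vel^2/2)
L = 1753.2*1000*0.21838 / (0.031507*1000*3.8820^2/2)
L = 1612.7 m


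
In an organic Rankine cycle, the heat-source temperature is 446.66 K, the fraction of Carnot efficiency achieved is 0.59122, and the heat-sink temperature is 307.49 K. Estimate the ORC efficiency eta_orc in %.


eta_orc = (1 - Tc/Th) * f * 100
eta_orc = (1 - 307.49/446.66) * 0.59122 * 100
eta_orc = 18.421 %


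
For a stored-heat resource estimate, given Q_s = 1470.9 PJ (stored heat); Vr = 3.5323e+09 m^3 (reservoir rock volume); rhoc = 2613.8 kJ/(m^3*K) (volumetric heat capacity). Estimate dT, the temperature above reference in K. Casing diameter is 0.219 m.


dT = Q_s * 1e12 / (Vr * rhoc)
dT = 1470.9 * 1e12 / (3.5323e+09 * 2613.8)
dT = 159.31 K
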